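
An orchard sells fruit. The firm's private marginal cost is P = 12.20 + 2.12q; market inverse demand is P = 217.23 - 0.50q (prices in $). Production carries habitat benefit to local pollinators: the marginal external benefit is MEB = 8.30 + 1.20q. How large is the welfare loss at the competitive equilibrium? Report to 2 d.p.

Market equilibrium (private): 12.20 + 2.12q = 217.23 - 0.50q → q_m = 78.2557.
Social marginal cost = private MC − MEB = 3.90 + 0.92q.
Set SMC = demand: 3.90 + 0.92q = 217.23 - 0.50q → q* = 150.2324.
Height of the DWL triangle at q_m is demand(q_m) − SMC(q_m) = MEB(q_m) = 102.2069.
DWL = ½ × 71.9767 × 102.2069 = 3678.2577.

DWL = $3678.26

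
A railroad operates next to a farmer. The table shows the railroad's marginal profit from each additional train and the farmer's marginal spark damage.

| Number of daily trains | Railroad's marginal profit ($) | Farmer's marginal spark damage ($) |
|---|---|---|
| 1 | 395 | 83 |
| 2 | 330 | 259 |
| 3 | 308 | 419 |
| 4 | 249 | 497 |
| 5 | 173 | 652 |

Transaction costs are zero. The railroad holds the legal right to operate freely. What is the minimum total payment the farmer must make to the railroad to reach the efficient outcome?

Left alone the railroad would choose level 5 (marginal profit stays positive).
Efficient level: k* = 2 (marginal profit ≥ marginal spark damage through 2).
The farmer must at least cover the railroad's forgone profit from cutting 5→2: 308 + 249 + 173 = 730.

$730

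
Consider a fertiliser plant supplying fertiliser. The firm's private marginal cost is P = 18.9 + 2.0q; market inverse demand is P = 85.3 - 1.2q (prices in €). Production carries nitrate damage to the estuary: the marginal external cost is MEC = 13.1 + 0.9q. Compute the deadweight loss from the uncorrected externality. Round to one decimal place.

DWL = €123.1

Market equilibrium (private): 18.9 + 2.0q = 85.3 - 1.2q → q_m = 20.7500.
Social marginal cost = private MC + MEC = 32.0 + 2.9q.
Set SMC = demand: 32.0 + 2.9q = 85.3 - 1.2q → q* = 13.0000.
The loss is the area between SMC and demand from q* to q_m; with linear curves that's a triangle of height MEC(q_m).
DWL = ½ × 7.7500 × 31.7750 = 123.1281.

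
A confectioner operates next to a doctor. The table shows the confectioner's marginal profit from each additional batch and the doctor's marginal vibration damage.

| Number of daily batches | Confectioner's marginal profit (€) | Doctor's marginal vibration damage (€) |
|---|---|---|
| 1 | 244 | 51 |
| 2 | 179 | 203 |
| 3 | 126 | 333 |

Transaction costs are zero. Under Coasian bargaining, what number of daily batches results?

1

Bargaining reaches the level where marginal profit last exceeds marginal vibration damage.
That holds through level 1 (244 ≥ 51) but not at 2 (179 < 203).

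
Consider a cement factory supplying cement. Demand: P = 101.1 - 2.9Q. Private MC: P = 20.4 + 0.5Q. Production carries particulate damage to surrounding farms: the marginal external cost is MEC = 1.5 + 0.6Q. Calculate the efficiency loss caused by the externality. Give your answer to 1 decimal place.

DWL = 31.0

Market equilibrium (private): 20.4 + 0.5Q = 101.1 - 2.9Q → Q_m = 23.7353.
Social marginal cost = private MC + MEC = 21.9 + 1.1Q.
Set SMC = demand: 21.9 + 1.1Q = 101.1 - 2.9Q → Q* = 19.8000.
The loss is the area between SMC and demand from Q* to Q_m; with linear curves that's a triangle of height MEC(Q_m).
DWL = ½ × 3.9353 × 15.7412 = 30.9732.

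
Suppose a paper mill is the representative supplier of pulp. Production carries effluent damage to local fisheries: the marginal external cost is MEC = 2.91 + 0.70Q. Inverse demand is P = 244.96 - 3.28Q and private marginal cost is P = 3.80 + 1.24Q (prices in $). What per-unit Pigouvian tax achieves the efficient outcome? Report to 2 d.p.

Social marginal cost = private MC + MEC = 6.71 + 1.94Q.
Set SMC = demand: 6.71 + 1.94Q = 244.96 - 3.28Q → Q* = 45.6418.
The Pigouvian tax equals MEC at Q*: 2.91 + 0.70×45.6418 = 34.8593.

tax = $34.86 per unit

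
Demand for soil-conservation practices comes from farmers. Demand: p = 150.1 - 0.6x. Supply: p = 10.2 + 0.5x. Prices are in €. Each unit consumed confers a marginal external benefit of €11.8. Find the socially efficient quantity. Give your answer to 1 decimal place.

x* = 137.9

Social marginal benefit = demand + MEB = 161.9 - 0.6x.
Set SMB = MC: 161.9 - 0.6x = 10.2 + 0.5x → x* = 137.9091.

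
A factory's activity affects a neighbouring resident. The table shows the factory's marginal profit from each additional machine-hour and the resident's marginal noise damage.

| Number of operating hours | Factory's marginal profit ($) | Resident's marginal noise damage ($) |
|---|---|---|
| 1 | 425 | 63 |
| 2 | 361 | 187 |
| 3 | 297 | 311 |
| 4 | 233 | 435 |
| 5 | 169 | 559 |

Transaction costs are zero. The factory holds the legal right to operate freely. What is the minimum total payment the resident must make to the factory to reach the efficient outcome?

$699

Left alone the factory would choose level 5 (marginal profit stays positive).
Efficient level: k* = 2 (marginal profit ≥ marginal noise damage through 2).
The resident must at least cover the factory's forgone profit from cutting 5→2: 297 + 233 + 169 = 699.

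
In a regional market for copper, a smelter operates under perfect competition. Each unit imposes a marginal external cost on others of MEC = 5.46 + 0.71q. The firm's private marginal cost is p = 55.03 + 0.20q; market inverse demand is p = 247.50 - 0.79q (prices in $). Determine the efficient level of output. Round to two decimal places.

q* = 110.01

Social marginal cost = private MC + MEC = 60.49 + 0.91q.
Set SMC = demand: 60.49 + 0.91q = 247.50 - 0.79q → q* = 110.0059.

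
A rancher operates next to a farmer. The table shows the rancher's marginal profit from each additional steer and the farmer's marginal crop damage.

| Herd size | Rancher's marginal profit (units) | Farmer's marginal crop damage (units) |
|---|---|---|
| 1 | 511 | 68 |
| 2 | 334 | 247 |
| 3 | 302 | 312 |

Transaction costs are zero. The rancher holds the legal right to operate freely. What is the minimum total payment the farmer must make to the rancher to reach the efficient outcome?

Left alone the rancher would choose level 3 (marginal profit stays positive).
Efficient level: k* = 2 (marginal profit ≥ marginal crop damage through 2).
The farmer must at least cover the rancher's forgone profit from cutting 3→2: 302 = 302.

302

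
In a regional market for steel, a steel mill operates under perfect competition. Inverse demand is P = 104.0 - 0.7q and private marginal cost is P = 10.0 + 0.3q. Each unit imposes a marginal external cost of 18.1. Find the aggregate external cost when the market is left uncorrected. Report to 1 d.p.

1701.4

Market equilibrium (private): 10.0 + 0.3q = 104.0 - 0.7q → q_m = 94.0000.
Total external cost = MEC × q_m = 18.1 × 94.0000 = 1701.4000.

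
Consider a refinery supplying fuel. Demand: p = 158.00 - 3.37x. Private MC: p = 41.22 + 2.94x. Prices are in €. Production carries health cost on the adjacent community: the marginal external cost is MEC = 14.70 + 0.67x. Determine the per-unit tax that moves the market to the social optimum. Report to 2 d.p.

tax = €24.50 per unit

Social marginal cost = private MC + MEC = 55.92 + 3.61x.
Set SMC = demand: 55.92 + 3.61x = 158.00 - 3.37x → x* = 14.6246.
The Pigouvian tax equals MEC at x*: 14.70 + 0.67×14.6246 = 24.4985.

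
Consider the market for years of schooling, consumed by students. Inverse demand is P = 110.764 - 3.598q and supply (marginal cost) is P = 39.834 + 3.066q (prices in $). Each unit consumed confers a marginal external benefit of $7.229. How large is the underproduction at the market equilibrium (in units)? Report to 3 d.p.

Market equilibrium (private): 39.834 + 3.066q = 110.764 - 3.598q → q_m = 10.6438.
Social marginal benefit = demand + MEB = 117.993 - 3.598q.
Set SMB = MC: 117.993 - 3.598q = 39.834 + 3.066q → q* = 11.7285.
Gap = |10.6438 − 11.7285| = 1.0847.

1.085 units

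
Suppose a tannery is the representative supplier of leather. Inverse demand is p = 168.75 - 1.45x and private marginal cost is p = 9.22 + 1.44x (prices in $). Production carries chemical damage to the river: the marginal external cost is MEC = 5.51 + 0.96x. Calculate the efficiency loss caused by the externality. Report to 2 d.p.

DWL = $444.49

Market equilibrium (private): 9.22 + 1.44x = 168.75 - 1.45x → x_m = 55.2007.
Social marginal cost = private MC + MEC = 14.73 + 2.40x.
Set SMC = demand: 14.73 + 2.40x = 168.75 - 1.45x → x* = 40.0052.
Between x* and x_m the wedge SMC − demand runs linearly from 0 to MEC(x_m), so the loss is a triangle.
DWL = ½ × 15.1955 × 58.5027 = 444.4889.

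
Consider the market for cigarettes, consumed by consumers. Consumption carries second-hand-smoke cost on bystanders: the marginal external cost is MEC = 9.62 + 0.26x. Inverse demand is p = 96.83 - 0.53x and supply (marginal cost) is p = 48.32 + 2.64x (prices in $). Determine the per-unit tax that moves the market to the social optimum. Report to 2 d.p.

tax = $12.57 per unit

Social marginal benefit = demand − MEC = 87.21 - 0.79x.
Set SMB = MC: 87.21 - 0.79x = 48.32 + 2.64x → x* = 11.3382.
The Pigouvian tax equals MEC at x*: 9.62 + 0.26×11.3382 = 12.5679.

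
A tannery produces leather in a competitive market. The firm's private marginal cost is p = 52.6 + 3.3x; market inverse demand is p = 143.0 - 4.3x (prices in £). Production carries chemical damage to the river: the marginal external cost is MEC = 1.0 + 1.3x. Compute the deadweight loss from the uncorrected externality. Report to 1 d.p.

Market equilibrium (private): 52.6 + 3.3x = 143.0 - 4.3x → x_m = 11.8947.
Social marginal cost = private MC + MEC = 53.6 + 4.6x.
Set SMC = demand: 53.6 + 4.6x = 143.0 - 4.3x → x* = 10.0449.
The welfare-loss triangle has base |x_m − x*| and height MEC(x_m) (the vertical gap between SMC and demand is zero at x* and MEC at x_m).
DWL = ½ × 1.8498 × 16.4632 = 15.2268.

DWL = £15.2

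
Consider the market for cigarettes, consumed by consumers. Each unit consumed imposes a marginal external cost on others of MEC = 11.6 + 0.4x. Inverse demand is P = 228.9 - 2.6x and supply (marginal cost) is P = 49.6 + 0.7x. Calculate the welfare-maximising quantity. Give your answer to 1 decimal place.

x* = 45.3

Social marginal benefit = demand − MEC = 217.3 - 3.0x.
Set SMB = MC: 217.3 - 3.0x = 49.6 + 0.7x → x* = 45.3243.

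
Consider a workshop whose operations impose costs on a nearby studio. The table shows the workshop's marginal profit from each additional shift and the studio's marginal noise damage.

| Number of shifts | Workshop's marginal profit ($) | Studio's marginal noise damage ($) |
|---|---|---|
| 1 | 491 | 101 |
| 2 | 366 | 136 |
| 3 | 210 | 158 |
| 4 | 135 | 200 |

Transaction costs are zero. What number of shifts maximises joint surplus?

3

Bargaining reaches the level where marginal profit last exceeds marginal noise damage.
That holds through level 3 (210 ≥ 158) but not at 4 (135 < 200).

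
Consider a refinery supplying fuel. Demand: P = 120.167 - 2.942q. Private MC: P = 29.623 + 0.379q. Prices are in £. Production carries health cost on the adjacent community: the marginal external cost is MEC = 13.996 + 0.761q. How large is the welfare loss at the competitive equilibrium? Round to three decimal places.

Market equilibrium (private): 29.623 + 0.379q = 120.167 - 2.942q → q_m = 27.2641.
Social marginal cost = private MC + MEC = 43.619 + 1.140q.
Set SMC = demand: 43.619 + 1.140q = 120.167 - 2.942q → q* = 18.7526.
Between q* and q_m the wedge SMC − demand runs linearly from 0 to MEC(q_m), so the loss is a triangle.
DWL = ½ × 8.5115 × 34.7440 = 147.8618.

DWL = £147.862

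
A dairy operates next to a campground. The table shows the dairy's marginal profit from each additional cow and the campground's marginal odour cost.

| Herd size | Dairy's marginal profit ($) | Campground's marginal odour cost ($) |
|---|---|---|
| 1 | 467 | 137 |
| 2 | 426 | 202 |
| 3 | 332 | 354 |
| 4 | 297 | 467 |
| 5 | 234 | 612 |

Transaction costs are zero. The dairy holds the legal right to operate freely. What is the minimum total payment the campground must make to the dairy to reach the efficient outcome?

Left alone the dairy would choose level 5 (marginal profit stays positive).
Efficient level: k* = 2 (marginal profit ≥ marginal odour cost through 2).
The campground must at least cover the dairy's forgone profit from cutting 5→2: 332 + 297 + 234 = 863.

$863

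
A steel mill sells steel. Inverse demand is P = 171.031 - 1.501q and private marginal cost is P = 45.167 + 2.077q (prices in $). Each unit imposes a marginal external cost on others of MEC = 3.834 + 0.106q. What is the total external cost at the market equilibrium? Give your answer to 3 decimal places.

Market equilibrium (private): 45.167 + 2.077q = 171.031 - 1.501q → q_m = 35.1772.
Total external cost = ∫₀^{q_m} (3.834 + 0.106q) dq = 3.834×35.1772 + ½×0.106×35.1772² = 200.4535.

$200.453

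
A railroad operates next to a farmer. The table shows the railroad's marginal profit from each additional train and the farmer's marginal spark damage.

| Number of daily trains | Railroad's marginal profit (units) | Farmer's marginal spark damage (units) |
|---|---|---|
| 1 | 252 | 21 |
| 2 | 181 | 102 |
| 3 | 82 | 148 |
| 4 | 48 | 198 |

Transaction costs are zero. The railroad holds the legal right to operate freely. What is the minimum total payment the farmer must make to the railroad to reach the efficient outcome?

130

Left alone the railroad would choose level 4 (marginal profit stays positive).
Efficient level: k* = 2 (marginal profit ≥ marginal spark damage through 2).
The farmer must at least cover the railroad's forgone profit from cutting 4→2: 82 + 48 = 130.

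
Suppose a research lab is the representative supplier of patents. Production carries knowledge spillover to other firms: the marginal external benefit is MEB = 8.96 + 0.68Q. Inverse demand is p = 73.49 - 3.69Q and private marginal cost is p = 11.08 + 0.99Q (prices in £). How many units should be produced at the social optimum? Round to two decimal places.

Social marginal cost = private MC − MEB = 2.12 + 0.31Q.
Set SMC = demand: 2.12 + 0.31Q = 73.49 - 3.69Q → Q* = 17.8425.

Q* = 17.84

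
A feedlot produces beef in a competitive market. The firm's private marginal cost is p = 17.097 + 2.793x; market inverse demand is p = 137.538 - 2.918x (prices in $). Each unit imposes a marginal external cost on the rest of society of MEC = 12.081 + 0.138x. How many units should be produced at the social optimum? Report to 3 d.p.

Social marginal cost = private MC + MEC = 29.178 + 2.931x.
Set SMC = demand: 29.178 + 2.931x = 137.538 - 2.918x → x* = 18.5262.

x* = 18.526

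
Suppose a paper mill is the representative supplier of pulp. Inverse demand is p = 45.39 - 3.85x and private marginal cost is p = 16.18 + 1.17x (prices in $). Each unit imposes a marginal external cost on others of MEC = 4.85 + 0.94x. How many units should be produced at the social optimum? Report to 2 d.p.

Social marginal cost = private MC + MEC = 21.03 + 2.11x.
Set SMC = demand: 21.03 + 2.11x = 45.39 - 3.85x → x* = 4.0872.

x* = 4.09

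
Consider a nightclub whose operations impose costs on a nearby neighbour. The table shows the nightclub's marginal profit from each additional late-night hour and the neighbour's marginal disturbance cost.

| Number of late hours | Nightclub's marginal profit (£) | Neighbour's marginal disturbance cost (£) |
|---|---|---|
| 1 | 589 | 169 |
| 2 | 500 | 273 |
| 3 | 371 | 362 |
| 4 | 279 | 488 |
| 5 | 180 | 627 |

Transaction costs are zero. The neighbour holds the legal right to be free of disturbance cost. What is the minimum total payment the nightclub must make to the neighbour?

£804

Efficient level: marginal profit ≥ marginal disturbance cost through level 3, so k* = 3.
With the neighbour holding the right, the nightclub must at least compensate total damage at k*: 169 + 273 + 362 = 804.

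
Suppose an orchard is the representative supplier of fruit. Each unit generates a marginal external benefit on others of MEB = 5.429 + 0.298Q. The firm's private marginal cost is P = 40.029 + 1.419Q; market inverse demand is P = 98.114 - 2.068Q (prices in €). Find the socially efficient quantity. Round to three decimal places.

Q* = 19.917

Social marginal cost = private MC − MEB = 34.600 + 1.121Q.
Set SMC = demand: 34.600 + 1.121Q = 98.114 - 2.068Q → Q* = 19.9166.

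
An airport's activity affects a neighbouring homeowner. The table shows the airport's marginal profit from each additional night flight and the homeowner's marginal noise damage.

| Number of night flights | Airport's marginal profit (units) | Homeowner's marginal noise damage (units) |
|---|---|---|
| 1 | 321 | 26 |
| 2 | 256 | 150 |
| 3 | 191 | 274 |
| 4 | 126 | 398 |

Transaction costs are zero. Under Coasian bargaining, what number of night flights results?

Bargaining reaches the level where marginal profit last exceeds marginal noise damage.
That holds through level 2 (256 ≥ 150) but not at 3 (191 < 274).

2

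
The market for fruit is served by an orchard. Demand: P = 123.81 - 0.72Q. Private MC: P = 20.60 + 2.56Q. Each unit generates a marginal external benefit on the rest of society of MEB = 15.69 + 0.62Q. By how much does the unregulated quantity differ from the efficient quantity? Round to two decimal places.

Market equilibrium (private): 20.60 + 2.56Q = 123.81 - 0.72Q → Q_m = 31.4665.
Social marginal cost = private MC − MEB = 4.91 + 1.94Q.
Set SMC = demand: 4.91 + 1.94Q = 123.81 - 0.72Q → Q* = 44.6992.
Gap = |31.4665 − 44.6992| = 13.2327.

13.23 units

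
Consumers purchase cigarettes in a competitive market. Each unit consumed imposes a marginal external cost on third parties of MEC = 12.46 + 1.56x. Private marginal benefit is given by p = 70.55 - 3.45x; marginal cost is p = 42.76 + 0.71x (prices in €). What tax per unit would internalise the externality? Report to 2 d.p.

Social marginal benefit = demand − MEC = 58.09 - 5.01x.
Set SMB = MC: 58.09 - 5.01x = 42.76 + 0.71x → x* = 2.6801.
The Pigouvian tax equals MEC at x*: 12.46 + 1.56×2.6801 = 16.6410.

tax = €16.64 per unit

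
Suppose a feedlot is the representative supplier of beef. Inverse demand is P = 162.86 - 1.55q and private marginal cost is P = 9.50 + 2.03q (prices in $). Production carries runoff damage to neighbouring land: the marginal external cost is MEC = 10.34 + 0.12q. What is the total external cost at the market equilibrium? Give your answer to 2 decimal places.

$553.05

Market equilibrium (private): 9.50 + 2.03q = 162.86 - 1.55q → q_m = 42.8380.
Total external cost = ∫₀^{q_m} (10.34 + 0.12q) dq = 10.34×42.8380 + ½×0.12×42.8380² = 553.0506.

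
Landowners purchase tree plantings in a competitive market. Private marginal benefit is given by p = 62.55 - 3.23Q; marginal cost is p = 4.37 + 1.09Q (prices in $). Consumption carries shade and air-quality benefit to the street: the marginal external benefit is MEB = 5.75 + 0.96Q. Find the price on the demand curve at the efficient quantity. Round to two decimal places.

P = $1.09

Social marginal benefit = demand + MEB = 68.30 - 2.27Q.
Set SMB = MC: 68.30 - 2.27Q = 4.37 + 1.09Q → Q* = 19.0268.
Consumer price on the demand curve at Q*: 62.55 − 3.23×19.0268 = 1.0934.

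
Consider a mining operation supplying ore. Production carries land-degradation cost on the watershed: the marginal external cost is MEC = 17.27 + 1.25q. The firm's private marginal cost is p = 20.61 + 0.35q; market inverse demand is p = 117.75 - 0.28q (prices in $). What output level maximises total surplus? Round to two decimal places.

Social marginal cost = private MC + MEC = 37.88 + 1.60q.
Set SMC = demand: 37.88 + 1.60q = 117.75 - 0.28q → q* = 42.4840.

q* = 42.48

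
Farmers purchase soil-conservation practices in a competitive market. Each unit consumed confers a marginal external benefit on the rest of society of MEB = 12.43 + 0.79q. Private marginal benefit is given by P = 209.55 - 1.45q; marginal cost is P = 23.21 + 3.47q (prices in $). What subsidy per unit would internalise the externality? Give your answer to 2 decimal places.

Social marginal benefit = demand + MEB = 221.98 - 0.66q.
Set SMB = MC: 221.98 - 0.66q = 23.21 + 3.47q → q* = 48.1283.
The Pigouvian subsidy equals MEB at q*: 12.43 + 0.79×48.1283 = 50.4514.

subsidy = $50.45 per unit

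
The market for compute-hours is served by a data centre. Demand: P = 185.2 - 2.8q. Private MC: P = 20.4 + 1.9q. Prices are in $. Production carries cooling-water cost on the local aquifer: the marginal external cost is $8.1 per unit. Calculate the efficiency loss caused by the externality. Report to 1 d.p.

Market equilibrium (private): 20.4 + 1.9q = 185.2 - 2.8q → q_m = 35.0638.
Social marginal cost = private MC + MEC = 28.5 + 1.9q.
Set SMC = demand: 28.5 + 1.9q = 185.2 - 2.8q → q* = 33.3404.
The welfare-loss triangle has base |q_m − q*| and height MEC(q_m) (the vertical gap between SMC and demand is zero at q* and MEC at q_m).
DWL = ½ × 1.7234 × 8.1000 = 6.9798.

DWL = $7.0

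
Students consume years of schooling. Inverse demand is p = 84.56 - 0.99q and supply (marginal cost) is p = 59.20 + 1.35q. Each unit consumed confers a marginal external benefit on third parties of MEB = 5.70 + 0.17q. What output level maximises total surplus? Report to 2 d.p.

Social marginal benefit = demand + MEB = 90.26 - 0.82q.
Set SMB = MC: 90.26 - 0.82q = 59.20 + 1.35q → q* = 14.3134.

q* = 14.31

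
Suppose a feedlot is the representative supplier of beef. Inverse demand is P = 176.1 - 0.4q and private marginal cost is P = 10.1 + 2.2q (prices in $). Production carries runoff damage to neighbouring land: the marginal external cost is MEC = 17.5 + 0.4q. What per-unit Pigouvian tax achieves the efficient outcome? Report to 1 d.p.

tax = $37.3 per unit

Social marginal cost = private MC + MEC = 27.6 + 2.6q.
Set SMC = demand: 27.6 + 2.6q = 176.1 - 0.4q → q* = 49.5000.
The Pigouvian tax equals MEC at q*: 17.5 + 0.4×49.5000 = 37.3000.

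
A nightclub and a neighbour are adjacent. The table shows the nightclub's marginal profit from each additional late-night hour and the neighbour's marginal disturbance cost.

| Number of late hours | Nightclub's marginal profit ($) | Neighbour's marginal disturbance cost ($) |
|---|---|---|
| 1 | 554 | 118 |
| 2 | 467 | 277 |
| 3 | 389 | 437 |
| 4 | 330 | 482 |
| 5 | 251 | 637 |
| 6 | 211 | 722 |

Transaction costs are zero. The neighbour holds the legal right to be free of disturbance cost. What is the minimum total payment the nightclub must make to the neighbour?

Efficient level: marginal profit ≥ marginal disturbance cost through level 2, so k* = 2.
With the neighbour holding the right, the nightclub must at least compensate total damage at k*: 118 + 277 = 395.

$395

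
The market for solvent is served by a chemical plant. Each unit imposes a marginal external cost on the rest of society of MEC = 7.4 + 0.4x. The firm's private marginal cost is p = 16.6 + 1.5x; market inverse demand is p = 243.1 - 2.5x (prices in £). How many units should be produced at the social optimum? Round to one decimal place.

x* = 49.8

Social marginal cost = private MC + MEC = 24.0 + 1.9x.
Set SMC = demand: 24.0 + 1.9x = 243.1 - 2.5x → x* = 49.7955.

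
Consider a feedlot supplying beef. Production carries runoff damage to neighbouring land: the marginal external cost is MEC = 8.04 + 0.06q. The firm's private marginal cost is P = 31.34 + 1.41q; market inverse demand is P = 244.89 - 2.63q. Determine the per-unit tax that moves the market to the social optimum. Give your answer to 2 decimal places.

tax = 11.05 per unit

Social marginal cost = private MC + MEC = 39.38 + 1.47q.
Set SMC = demand: 39.38 + 1.47q = 244.89 - 2.63q → q* = 50.1244.
The Pigouvian tax equals MEC at q*: 8.04 + 0.06×50.1244 = 11.0475.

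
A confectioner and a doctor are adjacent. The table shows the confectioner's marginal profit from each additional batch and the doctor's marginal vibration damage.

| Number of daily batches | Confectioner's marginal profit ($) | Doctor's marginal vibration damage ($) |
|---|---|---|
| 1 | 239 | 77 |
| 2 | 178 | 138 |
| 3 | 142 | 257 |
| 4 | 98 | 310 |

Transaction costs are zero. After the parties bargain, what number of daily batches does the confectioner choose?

2

Bargaining reaches the level where marginal profit last exceeds marginal vibration damage.
That holds through level 2 (178 ≥ 138) but not at 3 (142 < 257).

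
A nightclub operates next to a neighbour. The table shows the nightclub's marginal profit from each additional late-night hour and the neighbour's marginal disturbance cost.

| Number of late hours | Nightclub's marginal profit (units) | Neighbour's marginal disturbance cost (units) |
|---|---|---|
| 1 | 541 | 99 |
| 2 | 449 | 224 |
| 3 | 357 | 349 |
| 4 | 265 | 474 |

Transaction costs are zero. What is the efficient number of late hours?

Bargaining reaches the level where marginal profit last exceeds marginal disturbance cost.
That holds through level 3 (357 ≥ 349) but not at 4 (265 < 474).

3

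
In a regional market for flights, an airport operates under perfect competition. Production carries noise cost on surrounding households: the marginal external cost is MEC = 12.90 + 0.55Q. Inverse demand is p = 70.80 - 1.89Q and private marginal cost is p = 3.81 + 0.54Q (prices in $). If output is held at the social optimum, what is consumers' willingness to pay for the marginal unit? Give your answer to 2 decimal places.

Social marginal cost = private MC + MEC = 16.71 + 1.09Q.
Set SMC = demand: 16.71 + 1.09Q = 70.80 - 1.89Q → Q* = 18.1510.
Consumer price on the demand curve at Q*: 70.80 − 1.89×18.1510 = 36.4946.

P = $36.49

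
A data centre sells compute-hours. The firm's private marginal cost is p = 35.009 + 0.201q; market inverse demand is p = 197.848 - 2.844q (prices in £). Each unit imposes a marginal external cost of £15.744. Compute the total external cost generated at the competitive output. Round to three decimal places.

£841.950

Market equilibrium (private): 35.009 + 0.201q = 197.848 - 2.844q → q_m = 53.4775.
Total external cost = MEC × q_m = 15.744 × 53.4775 = 841.9498.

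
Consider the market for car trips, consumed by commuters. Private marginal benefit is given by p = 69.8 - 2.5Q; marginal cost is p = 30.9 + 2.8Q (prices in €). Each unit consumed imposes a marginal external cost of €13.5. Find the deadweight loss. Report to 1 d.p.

DWL = €17.2

Market equilibrium (private): 30.9 + 2.8Q = 69.8 - 2.5Q → Q_m = 7.3396.
Social marginal benefit = demand − MEC = 56.3 - 2.5Q.
Set SMB = MC: 56.3 - 2.5Q = 30.9 + 2.8Q → Q* = 4.7925.
The loss is the area between SMB and MC from Q* to Q_m; with linear curves that's a triangle of height MEC(Q_m).
DWL = ½ × 2.5471 × 13.5000 = 17.1929.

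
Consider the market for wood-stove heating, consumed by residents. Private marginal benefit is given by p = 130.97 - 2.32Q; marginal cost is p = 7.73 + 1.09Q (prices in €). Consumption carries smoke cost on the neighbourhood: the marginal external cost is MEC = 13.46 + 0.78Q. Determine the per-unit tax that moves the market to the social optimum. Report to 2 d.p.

Social marginal benefit = demand − MEC = 117.51 - 3.10Q.
Set SMB = MC: 117.51 - 3.10Q = 7.73 + 1.09Q → Q* = 26.2005.
The Pigouvian tax equals MEC at Q*: 13.46 + 0.78×26.2005 = 33.8964.

tax = €33.90 per unit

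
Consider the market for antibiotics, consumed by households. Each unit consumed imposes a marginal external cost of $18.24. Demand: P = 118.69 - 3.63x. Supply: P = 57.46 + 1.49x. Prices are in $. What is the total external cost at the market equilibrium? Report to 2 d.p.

Market equilibrium (private): 57.46 + 1.49x = 118.69 - 3.63x → x_m = 11.9590.
Total external cost = MEC × x_m = 18.24 × 11.9590 = 218.1322.

$218.13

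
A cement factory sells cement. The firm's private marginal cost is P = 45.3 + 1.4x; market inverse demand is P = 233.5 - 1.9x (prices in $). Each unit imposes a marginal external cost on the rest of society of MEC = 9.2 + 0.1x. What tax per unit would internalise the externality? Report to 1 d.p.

Social marginal cost = private MC + MEC = 54.5 + 1.5x.
Set SMC = demand: 54.5 + 1.5x = 233.5 - 1.9x → x* = 52.6471.
The Pigouvian tax equals MEC at x*: 9.2 + 0.1×52.6471 = 14.4647.

tax = $14.5 per unit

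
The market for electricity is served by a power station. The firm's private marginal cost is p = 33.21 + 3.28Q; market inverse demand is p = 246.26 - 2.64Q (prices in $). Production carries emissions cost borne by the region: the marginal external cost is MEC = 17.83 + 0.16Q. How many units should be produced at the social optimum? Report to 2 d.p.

Q* = 32.11

Social marginal cost = private MC + MEC = 51.04 + 3.44Q.
Set SMC = demand: 51.04 + 3.44Q = 246.26 - 2.64Q → Q* = 32.1086.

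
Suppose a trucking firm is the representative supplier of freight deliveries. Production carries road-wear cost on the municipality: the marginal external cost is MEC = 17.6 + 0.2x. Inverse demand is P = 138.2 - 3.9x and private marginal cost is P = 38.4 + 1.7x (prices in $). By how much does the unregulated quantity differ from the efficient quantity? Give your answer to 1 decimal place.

Market equilibrium (private): 38.4 + 1.7x = 138.2 - 3.9x → x_m = 17.8214.
Social marginal cost = private MC + MEC = 56.0 + 1.9x.
Set SMC = demand: 56.0 + 1.9x = 138.2 - 3.9x → x* = 14.1724.
Gap = |17.8214 − 14.1724| = 3.6490.

3.6 units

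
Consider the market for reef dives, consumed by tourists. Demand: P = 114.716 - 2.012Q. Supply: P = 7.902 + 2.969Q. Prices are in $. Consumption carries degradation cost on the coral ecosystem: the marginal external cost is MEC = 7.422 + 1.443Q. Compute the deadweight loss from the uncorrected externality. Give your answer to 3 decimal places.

Market equilibrium (private): 7.902 + 2.969Q = 114.716 - 2.012Q → Q_m = 21.4443.
Social marginal benefit = demand − MEC = 107.294 - 3.455Q.
Set SMB = MC: 107.294 - 3.455Q = 7.902 + 2.969Q → Q* = 15.4720.
The welfare-loss triangle has base |Q_m − Q*| and height MEC(Q_m) (the vertical gap between SMB and MC is zero at Q* and MEC at Q_m).
DWL = ½ × 5.9723 × 38.3661 = 114.5669.

DWL = $114.567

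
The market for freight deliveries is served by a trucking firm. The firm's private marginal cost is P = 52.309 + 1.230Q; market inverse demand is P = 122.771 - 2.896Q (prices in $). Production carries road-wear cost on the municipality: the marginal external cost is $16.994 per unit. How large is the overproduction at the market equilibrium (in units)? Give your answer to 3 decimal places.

Market equilibrium (private): 52.309 + 1.230Q = 122.771 - 2.896Q → Q_m = 17.0776.
Social marginal cost = private MC + MEC = 69.303 + 1.230Q.
Set SMC = demand: 69.303 + 1.230Q = 122.771 - 2.896Q → Q* = 12.9588.
Gap = |17.0776 − 12.9588| = 4.1188.

4.119 units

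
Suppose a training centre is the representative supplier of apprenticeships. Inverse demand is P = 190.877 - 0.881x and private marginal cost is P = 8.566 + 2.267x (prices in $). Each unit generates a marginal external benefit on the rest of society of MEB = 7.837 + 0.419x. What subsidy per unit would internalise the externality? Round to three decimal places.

Social marginal cost = private MC − MEB = 0.729 + 1.848x.
Set SMC = demand: 0.729 + 1.848x = 190.877 - 0.881x → x* = 69.6768.
The Pigouvian subsidy equals MEB at x*: 7.837 + 0.419×69.6768 = 37.0316.

subsidy = $37.032 per unit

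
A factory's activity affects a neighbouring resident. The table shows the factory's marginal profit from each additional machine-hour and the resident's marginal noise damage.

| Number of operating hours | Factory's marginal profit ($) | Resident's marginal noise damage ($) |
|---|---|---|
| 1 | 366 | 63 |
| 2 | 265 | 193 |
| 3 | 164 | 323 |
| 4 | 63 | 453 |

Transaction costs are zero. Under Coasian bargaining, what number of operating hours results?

Bargaining reaches the level where marginal profit last exceeds marginal noise damage.
That holds through level 2 (265 ≥ 193) but not at 3 (164 < 323).

2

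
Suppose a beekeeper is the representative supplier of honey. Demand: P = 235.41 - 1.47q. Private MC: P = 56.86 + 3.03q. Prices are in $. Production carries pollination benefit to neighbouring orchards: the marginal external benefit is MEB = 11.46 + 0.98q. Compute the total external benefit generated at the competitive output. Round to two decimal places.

$1226.13

Market equilibrium (private): 56.86 + 3.03q = 235.41 - 1.47q → q_m = 39.6778.
Total external benefit = ∫₀^{q_m} (11.46 + 0.98q) dq = 11.46×39.6778 + ½×0.98×39.6778² = 1226.1282.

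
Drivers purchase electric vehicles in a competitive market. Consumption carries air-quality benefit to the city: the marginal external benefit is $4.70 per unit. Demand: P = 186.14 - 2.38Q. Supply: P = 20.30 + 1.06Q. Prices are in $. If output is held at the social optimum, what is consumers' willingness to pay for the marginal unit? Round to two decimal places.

Social marginal benefit = demand + MEB = 190.84 - 2.38Q.
Set SMB = MC: 190.84 - 2.38Q = 20.30 + 1.06Q → Q* = 49.5756.
Consumer price on the demand curve at Q*: 186.14 − 2.38×49.5756 = 68.1501.

P = $68.15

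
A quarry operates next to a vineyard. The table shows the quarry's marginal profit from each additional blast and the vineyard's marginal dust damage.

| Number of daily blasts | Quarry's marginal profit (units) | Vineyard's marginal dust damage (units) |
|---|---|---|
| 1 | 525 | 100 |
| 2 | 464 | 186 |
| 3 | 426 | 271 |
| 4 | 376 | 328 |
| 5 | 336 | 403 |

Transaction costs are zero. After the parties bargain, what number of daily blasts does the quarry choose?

4

Bargaining reaches the level where marginal profit last exceeds marginal dust damage.
That holds through level 4 (376 ≥ 328) but not at 5 (336 < 403).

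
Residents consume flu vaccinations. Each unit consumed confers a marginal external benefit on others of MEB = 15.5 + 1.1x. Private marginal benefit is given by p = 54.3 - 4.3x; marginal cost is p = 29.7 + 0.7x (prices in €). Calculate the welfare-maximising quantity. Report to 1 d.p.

Social marginal benefit = demand + MEB = 69.8 - 3.2x.
Set SMB = MC: 69.8 - 3.2x = 29.7 + 0.7x → x* = 10.2821.

x* = 10.3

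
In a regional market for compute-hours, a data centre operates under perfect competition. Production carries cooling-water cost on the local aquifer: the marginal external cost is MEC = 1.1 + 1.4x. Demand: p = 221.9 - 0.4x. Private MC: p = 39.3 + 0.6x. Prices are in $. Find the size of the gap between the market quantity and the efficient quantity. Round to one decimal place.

107.0 units

Market equilibrium (private): 39.3 + 0.6x = 221.9 - 0.4x → x_m = 182.6000.
Social marginal cost = private MC + MEC = 40.4 + 2.0x.
Set SMC = demand: 40.4 + 2.0x = 221.9 - 0.4x → x* = 75.6250.
Gap = |182.6000 − 75.6250| = 106.9750.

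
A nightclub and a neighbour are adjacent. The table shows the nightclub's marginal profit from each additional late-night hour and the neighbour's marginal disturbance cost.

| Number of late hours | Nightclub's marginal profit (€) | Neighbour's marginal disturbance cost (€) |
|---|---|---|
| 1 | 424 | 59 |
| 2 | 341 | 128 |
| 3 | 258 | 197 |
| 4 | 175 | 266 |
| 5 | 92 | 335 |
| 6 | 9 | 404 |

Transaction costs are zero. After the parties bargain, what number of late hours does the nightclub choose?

Bargaining reaches the level where marginal profit last exceeds marginal disturbance cost.
That holds through level 3 (258 ≥ 197) but not at 4 (175 < 266).

3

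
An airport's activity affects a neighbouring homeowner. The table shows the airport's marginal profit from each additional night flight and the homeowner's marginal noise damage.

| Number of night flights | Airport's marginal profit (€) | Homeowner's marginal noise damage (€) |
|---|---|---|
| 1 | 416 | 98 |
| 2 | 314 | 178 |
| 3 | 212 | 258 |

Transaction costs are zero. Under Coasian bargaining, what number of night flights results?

Bargaining reaches the level where marginal profit last exceeds marginal noise damage.
That holds through level 2 (314 ≥ 178) but not at 3 (212 < 258).

2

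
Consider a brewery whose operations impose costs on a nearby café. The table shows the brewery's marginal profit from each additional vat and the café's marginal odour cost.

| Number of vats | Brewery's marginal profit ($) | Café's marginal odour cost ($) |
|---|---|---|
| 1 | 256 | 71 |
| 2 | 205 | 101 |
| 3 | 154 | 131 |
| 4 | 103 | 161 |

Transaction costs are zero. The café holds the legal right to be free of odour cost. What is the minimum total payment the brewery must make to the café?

Efficient level: marginal profit ≥ marginal odour cost through level 3, so k* = 3.
With the café holding the right, the brewery must at least compensate total damage at k*: 71 + 101 + 131 = 303.

$303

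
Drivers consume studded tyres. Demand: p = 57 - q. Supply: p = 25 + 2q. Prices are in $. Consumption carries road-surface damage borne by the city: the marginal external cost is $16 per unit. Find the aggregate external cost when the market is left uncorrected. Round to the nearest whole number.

$171

Market equilibrium (private): 25 + 2q = 57 - q → q_m = 10.6667.
Total external cost = MEC × q_m = 16 × 10.6667 = 170.6672.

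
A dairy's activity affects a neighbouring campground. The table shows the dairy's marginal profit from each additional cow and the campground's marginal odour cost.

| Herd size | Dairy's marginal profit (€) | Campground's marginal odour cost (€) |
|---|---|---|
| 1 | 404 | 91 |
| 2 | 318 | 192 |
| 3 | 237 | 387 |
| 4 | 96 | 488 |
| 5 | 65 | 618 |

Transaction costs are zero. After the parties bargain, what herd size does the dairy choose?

2

Bargaining reaches the level where marginal profit last exceeds marginal odour cost.
That holds through level 2 (318 ≥ 192) but not at 3 (237 < 387).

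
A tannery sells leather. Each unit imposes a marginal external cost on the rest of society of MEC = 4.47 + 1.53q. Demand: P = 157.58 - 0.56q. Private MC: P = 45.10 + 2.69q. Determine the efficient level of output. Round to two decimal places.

Social marginal cost = private MC + MEC = 49.57 + 4.22q.
Set SMC = demand: 49.57 + 4.22q = 157.58 - 0.56q → q* = 22.5962.

q* = 22.60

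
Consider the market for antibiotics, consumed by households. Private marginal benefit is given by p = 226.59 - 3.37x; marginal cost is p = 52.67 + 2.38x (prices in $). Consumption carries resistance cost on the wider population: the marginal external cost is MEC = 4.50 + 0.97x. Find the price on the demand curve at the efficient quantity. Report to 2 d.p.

Social marginal benefit = demand − MEC = 222.09 - 4.34x.
Set SMB = MC: 222.09 - 4.34x = 52.67 + 2.38x → x* = 25.2113.
Consumer price on the demand curve at x*: 226.59 − 3.37×25.2113 = 141.6279.

P = $141.63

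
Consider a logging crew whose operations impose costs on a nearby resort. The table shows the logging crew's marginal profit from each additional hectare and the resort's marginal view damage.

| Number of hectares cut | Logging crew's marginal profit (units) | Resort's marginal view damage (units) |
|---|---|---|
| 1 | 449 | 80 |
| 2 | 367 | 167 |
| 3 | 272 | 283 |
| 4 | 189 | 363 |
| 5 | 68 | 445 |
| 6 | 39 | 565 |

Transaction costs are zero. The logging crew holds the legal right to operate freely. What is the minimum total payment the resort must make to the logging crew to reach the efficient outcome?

Left alone the logging crew would choose level 6 (marginal profit stays positive).
Efficient level: k* = 2 (marginal profit ≥ marginal view damage through 2).
The resort must at least cover the logging crew's forgone profit from cutting 6→2: 272 + 189 + 68 + 39 = 568.

568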